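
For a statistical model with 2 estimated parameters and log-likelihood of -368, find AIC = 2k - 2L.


Compute:
2k = 2*2 = 4.
-2*loglik = -2*(-368) = 736.
AIC = 4 + 736 = 740.

740


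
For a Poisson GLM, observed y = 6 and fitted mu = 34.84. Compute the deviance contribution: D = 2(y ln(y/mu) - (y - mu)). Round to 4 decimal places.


Compute y*ln(y/mu) = 6*ln(6/34.84) = 6*-1.759007 = -10.554042.
y - mu = -28.84.
D = 2*(-10.554042 - (-28.84)) = 36.571916, which rounds to 36.5719.

36.5719


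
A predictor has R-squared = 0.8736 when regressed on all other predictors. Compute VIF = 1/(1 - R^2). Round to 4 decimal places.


VIF = 1 / (1 - 0.8736).
= 1 / 0.1264 = 7.9114.

7.9114


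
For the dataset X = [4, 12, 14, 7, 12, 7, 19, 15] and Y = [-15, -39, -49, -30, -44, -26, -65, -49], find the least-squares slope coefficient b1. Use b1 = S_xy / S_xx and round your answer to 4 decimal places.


Calculate xbar = 11.2500, ybar = -39.6250.
S_xx = 171.5000, S_xy = -537.7500.
Using b1 = S_xy / S_xx = -537.7500 / 171.5000, we get b1 = -3.1356.

-3.1356


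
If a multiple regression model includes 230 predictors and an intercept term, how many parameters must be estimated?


Each predictor gets one coefficient, plus one intercept.
Total parameters = 230 + 1 = 231.

231


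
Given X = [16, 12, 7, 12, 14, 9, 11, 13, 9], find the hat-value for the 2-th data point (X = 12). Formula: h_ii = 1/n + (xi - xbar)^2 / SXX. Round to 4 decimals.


Mean of X: xbar = 11.4444.
SXX = 62.2222.
For X = 12: h = 1/9 + (12 - 11.4444)^2/62.2222 = 0.1161.

0.1161


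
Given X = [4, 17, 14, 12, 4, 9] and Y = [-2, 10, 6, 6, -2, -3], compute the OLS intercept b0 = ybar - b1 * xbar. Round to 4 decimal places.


Compute b1 = 0.9366 from the OLS formula.
With xbar = 10.0000 and ybar = 2.5000, the intercept is:
b0 = 2.5000 - 0.9366 * 10.0000 = -6.8662.

-6.8662


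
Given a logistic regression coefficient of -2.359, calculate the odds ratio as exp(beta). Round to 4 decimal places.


The odds ratio is computed as:
OR = e^(-2.359) = 0.0945.

0.0945


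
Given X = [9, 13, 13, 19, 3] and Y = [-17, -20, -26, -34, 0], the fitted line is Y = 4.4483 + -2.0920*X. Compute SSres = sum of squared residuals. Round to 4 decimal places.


For each point, residual = actual - predicted.
Residuals: [-2.6203, 2.7477, -3.2523, 1.2997, 1.8277].
Sum of squared residuals = 30.0230.

30.0230


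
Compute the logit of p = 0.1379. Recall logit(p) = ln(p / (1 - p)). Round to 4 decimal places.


The odds are p/(1-p) = 0.1379 / 0.8621 = 0.1600.
logit(p) = ln(0.1600) = -1.8328.

-1.8328


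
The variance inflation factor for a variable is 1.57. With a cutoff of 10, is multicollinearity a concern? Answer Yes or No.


Check: VIF = 1.57 vs threshold = 10.
Since 1.57 < 10, the answer is No.

No


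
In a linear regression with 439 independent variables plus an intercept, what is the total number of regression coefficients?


Including the intercept, the model has 439 predictor coefficients + 1 intercept.
Total = 440.

440


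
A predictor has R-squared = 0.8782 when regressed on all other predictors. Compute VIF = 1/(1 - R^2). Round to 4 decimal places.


Denominator: 1 - 0.8782 = 0.1218.
VIF = 1 / 0.1218 = 8.2102.

8.2102


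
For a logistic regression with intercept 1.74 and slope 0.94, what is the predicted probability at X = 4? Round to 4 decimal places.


z = 1.74 + 0.94 * 4 = 5.5000.
Sigmoid: P = 1 / (1 + exp(-5.5000)) = 0.9959.

0.9959


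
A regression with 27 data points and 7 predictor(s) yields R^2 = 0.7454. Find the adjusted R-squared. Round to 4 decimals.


Using the formula:
(1 - 0.7454) = 0.2546.
Multiply by 26/19: 0.2546 * 26 = 6.6196, then 6.6196 / 19 = 0.3484.
Adj R^2 = 1 - 0.3484 = 0.6516.

0.6516


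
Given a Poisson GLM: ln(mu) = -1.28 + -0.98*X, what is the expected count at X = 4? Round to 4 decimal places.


Linear predictor: eta = -1.28 + (-0.98)(4) = -5.2000.
Expected count: mu = exp(-5.2000) = 0.0055.

0.0055


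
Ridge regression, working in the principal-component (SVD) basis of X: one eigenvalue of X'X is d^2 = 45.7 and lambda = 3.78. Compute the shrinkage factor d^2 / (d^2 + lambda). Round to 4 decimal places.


d^2 + lambda = 45.7 + 3.78 = 49.4800.
Shrinkage factor = 45.7/49.4800 = 0.9236.

0.9236


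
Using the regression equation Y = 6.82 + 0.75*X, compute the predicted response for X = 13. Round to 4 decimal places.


Predicted value:
Y = 6.82 + (0.75)(13) = 6.82 + 9.7500 = 16.5700.

16.5700


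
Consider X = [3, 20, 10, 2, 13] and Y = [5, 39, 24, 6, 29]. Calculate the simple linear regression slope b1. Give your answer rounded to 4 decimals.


First compute the means: xbar = 9.6000, ybar = 20.6000.
Then S_xx = sum((xi - xbar)^2) = 221.2000.
S_xy = sum((xi - xbar)(yi - ybar)) = 435.2000.
b1 = S_xy / S_xx = 435.2000 / 221.2000 = 1.9675.

1.9675


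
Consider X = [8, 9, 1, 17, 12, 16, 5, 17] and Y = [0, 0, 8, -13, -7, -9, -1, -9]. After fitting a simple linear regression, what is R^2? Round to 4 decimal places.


After computing the OLS fit (b0=7.7763, b1=-1.0966):
SSres = 29.2059, SStot = 324.8750.
R^2 = 1 - 29.2059/324.8750 = 0.9101.

0.9101


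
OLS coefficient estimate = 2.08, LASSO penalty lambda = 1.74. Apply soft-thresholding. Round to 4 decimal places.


Absolute value: |2.08| = 2.08.
Compare to lambda = 1.74.
Since |beta| > lambda, coefficient = sign(beta)*(|beta| - lambda) = 0.3400.

0.3400


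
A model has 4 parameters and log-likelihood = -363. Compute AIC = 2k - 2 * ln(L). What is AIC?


AIC = 2*4 - 2*(-363).
= 8 + 726 = 734.

734


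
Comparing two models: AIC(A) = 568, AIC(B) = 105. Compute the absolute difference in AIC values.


Absolute difference = |568 - 105| = 463.
The model with lower AIC (B) is preferred.

463


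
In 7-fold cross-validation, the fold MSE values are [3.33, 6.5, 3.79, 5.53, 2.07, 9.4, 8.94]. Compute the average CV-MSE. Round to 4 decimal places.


Sum of fold MSEs = 39.5600.
Average = 39.5600 / 7 = 5.6514.

5.6514


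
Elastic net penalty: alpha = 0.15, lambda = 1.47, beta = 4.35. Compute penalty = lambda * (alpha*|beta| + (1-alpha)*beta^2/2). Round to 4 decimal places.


Compute:
L1 = 0.15 * 4.35 = 0.6525.
L2 = 0.85 * 4.35^2 / 2 = 8.0421.
Penalty = 1.47 * (0.6525 + 8.0421) = 12.7810.

12.7810


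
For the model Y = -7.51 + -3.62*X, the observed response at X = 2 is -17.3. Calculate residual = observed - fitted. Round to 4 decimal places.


Fitted value at X = 2 is yhat = -7.51 + -3.62*2 = -14.7500.
Residual = -17.3 - -14.7500 = -2.5500.

-2.5500


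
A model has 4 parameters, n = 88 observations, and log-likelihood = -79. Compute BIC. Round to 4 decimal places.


ln(88) = 4.477337.
k * ln(n) = 4 * 4.477337 = 17.909348.
-2L = 158.
BIC = 17.909348 + 158 = 175.909348, which rounds to 175.9093.

175.9093


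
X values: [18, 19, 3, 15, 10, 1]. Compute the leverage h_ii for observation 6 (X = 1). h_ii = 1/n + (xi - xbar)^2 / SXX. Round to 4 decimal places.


Mean of X: xbar = 11.0000.
SXX = 294.0000.
For X = 1: h = 1/6 + (1 - 11.0000)^2/294.0000 = 0.5068.

0.5068


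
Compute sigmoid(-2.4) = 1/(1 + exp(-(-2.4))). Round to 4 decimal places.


First, exp(2.4000) = 11.0232.
Then sigma(z) = 1/(1 + 11.0232) = 0.0832.

0.0832


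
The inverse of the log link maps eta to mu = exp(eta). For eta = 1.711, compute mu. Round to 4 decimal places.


mu = exp(eta) = exp(1.711).
= 5.5345.

5.5345


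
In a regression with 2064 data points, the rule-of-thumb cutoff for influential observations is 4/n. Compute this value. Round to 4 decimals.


Cook's distance cutoff = 4/n = 4/2064.
= 0.0019.

0.0019


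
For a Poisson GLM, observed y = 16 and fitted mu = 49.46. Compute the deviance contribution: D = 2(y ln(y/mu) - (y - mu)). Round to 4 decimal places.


y/mu = 16/49.46 = 0.323494 (approx.), and ln(16/49.46) = -1.128576.
y * ln(y/mu) = 16 * -1.128576 = -18.057216.
y - mu = -33.46.
D = 2 * (-18.057216 - -33.46) = 30.805568, which rounds to 30.8056.

30.8056


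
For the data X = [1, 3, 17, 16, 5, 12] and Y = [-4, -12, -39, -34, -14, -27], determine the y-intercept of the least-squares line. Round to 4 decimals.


First find the slope: b1 = -1.9790.
Means: xbar = 9.0000, ybar = -21.6667.
b0 = ybar - b1 * xbar = -21.6667 - -1.9790 * 9.0000 = -3.8557.

-3.8557


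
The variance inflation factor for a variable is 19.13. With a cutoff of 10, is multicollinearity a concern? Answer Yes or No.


The threshold is 10.
VIF = 19.13 is >= 10.
Multicollinearity indication: Yes.

Yes


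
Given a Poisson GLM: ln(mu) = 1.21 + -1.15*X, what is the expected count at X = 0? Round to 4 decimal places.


eta = 1.21 + -1.15 * 0 = 1.2100.
mu = exp(1.2100) = 3.3535.

3.3535


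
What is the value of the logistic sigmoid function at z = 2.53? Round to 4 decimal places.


exp(-2.5300) = 0.0797.
1 + exp(-z) = 1.0797.
sigmoid = 1/1.0797 = 0.9262.

0.9262


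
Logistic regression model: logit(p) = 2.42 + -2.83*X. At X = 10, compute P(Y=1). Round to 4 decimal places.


Linear predictor: z = 2.42 + -2.83 * 10 = -25.8800.
P = 1/(1 + exp(25.8800)) = 1/(1 + 173596590673.1048) = 0.0000.

0.0000


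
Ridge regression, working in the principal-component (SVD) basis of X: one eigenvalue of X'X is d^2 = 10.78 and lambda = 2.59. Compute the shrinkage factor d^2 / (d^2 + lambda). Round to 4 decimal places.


Compute the denominator: 10.78 + 2.59 = 13.3700.
Shrinkage factor = 10.78 / 13.3700 = 0.8063.

0.8063


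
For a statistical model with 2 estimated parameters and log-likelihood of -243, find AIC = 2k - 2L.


AIC = 2*2 - 2*(-243).
= 4 + 486 = 490.

490


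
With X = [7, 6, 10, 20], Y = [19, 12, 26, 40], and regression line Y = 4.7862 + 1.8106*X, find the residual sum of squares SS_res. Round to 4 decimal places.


For each point, residual = actual - predicted.
Residuals: [1.5396, -3.6498, 3.1078, -0.9982].
Sum of squared residuals = 26.3462.

26.3462


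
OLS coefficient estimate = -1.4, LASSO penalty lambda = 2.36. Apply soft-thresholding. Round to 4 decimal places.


Check: |-1.4| = 1.4 vs lambda = 2.36.
Since |beta| <= lambda, the coefficient is set to 0.
Soft-thresholded coefficient = 0.0000.

0.0000


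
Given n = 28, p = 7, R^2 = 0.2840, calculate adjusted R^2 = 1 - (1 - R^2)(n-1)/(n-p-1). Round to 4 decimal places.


Using the formula:
(1 - 0.2840) = 0.7160.
Multiply by 27/20: 0.7160 * 27 = 19.3320, then 19.3320 / 20 = 0.9666.
Adj R^2 = 1 - 0.9666 = 0.0334.

0.0334


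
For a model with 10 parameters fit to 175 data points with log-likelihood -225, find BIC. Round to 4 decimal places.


k * ln(n) = 10 * ln(175) = 10 * 5.164786 = 51.647860.
-2 * loglik = -2 * (-225) = 450.
BIC = 51.647860 + 450 = 501.647860, which rounds to 501.6479.

501.6479


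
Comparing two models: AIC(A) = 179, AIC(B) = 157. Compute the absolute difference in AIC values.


Compute |179 - 157| = 22.
Model B has the smaller AIC.

22


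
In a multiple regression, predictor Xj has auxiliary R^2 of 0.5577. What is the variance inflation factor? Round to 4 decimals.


Using VIF = 1/(1 - R^2_j):
1 - 0.5577 = 0.4423.
VIF = 2.2609.

2.2609


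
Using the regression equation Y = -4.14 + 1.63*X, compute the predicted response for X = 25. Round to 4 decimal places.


Substitute X = 25 into the equation:
Y = -4.14 + 1.63 * 25 = -4.14 + 40.7500 = 36.6100.

36.6100


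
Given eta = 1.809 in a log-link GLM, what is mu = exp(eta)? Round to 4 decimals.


Apply the inverse link:
mu = e^1.809 = 6.1043.

6.1043


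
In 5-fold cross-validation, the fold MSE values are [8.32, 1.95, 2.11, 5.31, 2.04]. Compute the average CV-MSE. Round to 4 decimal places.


Add all fold MSEs: 19.7300.
Divide by k = 5: 19.7300/5 = 3.9460.

3.9460


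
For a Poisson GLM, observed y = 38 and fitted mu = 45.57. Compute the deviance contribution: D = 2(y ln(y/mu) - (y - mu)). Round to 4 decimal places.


Compute y*ln(y/mu) = 38*ln(38/45.57) = 38*-0.181663 = -6.903194.
y - mu = -7.57.
D = 2*(-6.903194 - (-7.57)) = 1.333612, which rounds to 1.3336.

1.3336


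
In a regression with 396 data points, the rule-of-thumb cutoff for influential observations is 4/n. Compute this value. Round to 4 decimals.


Using the rule of thumb:
Threshold = 4 / 396 = 0.0101.

0.0101


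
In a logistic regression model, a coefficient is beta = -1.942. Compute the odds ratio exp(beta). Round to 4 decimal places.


The odds ratio is computed as:
OR = e^(-1.942) = 0.1434.

0.1434


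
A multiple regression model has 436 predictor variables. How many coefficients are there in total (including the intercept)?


Each predictor gets one coefficient, plus one intercept.
Total parameters = 436 + 1 = 437.

437


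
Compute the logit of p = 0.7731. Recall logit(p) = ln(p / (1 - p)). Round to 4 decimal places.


The odds are p/(1-p) = 0.7731 / 0.2269 = 3.4072.
logit(p) = ln(3.4072) = 1.2259.

1.2259


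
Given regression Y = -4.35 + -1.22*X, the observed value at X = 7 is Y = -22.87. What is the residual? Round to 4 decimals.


Predicted = -4.35 + -1.22 * 7 = -12.8900.
Residual = -22.87 - -12.8900 = -9.9800.

-9.9800


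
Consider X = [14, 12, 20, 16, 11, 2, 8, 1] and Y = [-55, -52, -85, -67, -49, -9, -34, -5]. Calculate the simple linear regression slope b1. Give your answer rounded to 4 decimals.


First compute the means: xbar = 10.5000, ybar = -44.5000.
Then S_xx = sum((xi - xbar)^2) = 304.0000.
S_xy = sum((xi - xbar)(yi - ybar)) = -1262.0000.
b1 = S_xy / S_xx = -1262.0000 / 304.0000 = -4.1513.

-4.1513


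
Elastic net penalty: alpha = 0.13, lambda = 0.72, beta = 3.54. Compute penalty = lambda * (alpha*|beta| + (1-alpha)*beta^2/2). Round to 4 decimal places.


L1 component = 0.13 * |3.54| = 0.4602.
L2 component = 0.87 * 3.54^2 / 2 = 5.4512.
Penalty = 0.72 * (0.4602 + 5.4512) = 0.72 * 5.9114 = 4.2562.

4.2562


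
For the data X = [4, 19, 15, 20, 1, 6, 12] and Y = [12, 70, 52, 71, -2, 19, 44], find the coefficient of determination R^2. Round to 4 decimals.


After computing the OLS fit (b0=-4.2976, b1=3.8452):
SSres = 13.9524, SStot = 4982.0000.
R^2 = 1 - 13.9524/4982.0000 = 0.9972.

0.9972


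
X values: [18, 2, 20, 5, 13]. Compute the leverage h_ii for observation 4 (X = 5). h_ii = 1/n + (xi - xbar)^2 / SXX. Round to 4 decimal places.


n = 5, xbar = 11.6000.
SXX = sum((xi - xbar)^2) = 249.2000.
h = 1/5 + (5 - 11.6000)^2 / 249.2000 = 0.3748.

0.3748


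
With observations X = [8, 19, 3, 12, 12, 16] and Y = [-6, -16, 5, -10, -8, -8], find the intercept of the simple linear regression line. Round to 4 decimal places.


The slope is b1 = -1.1116.
Sample means are xbar = 11.6667 and ybar = -7.1667.
Intercept: b0 = -7.1667 - (-1.1116)(11.6667) = 5.8017.

5.8017


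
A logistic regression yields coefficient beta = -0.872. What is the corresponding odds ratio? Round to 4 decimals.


The odds ratio is computed as:
OR = e^(-0.872) = 0.4181.

0.4181


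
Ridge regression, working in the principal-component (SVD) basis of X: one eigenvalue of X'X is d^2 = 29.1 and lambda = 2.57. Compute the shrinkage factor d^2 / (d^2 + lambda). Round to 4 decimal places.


Denominator = d^2 + lambda = 29.1 + 2.57 = 31.6700.
Shrinkage = 29.1 / 31.6700 = 0.9189.

0.9189


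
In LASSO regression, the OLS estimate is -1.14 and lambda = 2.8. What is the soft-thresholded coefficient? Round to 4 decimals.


Absolute value: |-1.14| = 1.14.
Compare to lambda = 2.8.
Since |beta| <= lambda, the coefficient is set to 0.

0.0000


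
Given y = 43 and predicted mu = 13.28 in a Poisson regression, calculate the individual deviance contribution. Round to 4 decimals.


First: ln(43/13.28) = 1.174941.
Then: 43 * 1.174941 = 50.522463.
y - mu = 43 - 13.28 = 29.72.
D = 2(50.522463 - 29.72) = 41.604926, which rounds to 41.6049.

41.6049


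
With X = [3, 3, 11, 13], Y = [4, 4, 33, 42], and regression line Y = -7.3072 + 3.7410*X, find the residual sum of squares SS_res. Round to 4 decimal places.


Predicted values from Y = -7.3072 + 3.7410*X.
Residuals: [0.0842, 0.0842, -0.8438, 0.6742].
SSres = 1.1807.

1.1807


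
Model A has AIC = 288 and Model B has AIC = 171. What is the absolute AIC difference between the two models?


|AIC_A - AIC_B| = |288 - 171| = 117.
Model B is preferred (lower AIC).

117


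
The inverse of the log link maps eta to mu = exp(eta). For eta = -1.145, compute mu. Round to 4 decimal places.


The inverse log link gives:
mu = exp(-1.145) = 0.3182.

0.3182


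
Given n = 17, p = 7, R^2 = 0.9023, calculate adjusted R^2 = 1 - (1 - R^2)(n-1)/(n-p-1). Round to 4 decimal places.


Plug in: Adj R^2 = 1 - (1 - 0.9023) * 16/9.
= 1 - 0.0977 * 16/9
= 1 - 1.5632 / 9
= 1 - 0.1737 = 0.8263.

0.8263


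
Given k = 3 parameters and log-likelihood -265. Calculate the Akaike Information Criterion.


Compute:
2k = 2*3 = 6.
-2*loglik = -2*(-265) = 530.
AIC = 6 + 530 = 536.

536


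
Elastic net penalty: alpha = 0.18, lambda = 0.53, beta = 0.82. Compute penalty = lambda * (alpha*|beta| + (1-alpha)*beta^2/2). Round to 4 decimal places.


L1 component = 0.18 * |0.82| = 0.1476.
L2 component = 0.82 * 0.82^2 / 2 = 0.2757.
Penalty = 0.53 * (0.1476 + 0.2757) = 0.53 * 0.4233 = 0.2243.

0.2243


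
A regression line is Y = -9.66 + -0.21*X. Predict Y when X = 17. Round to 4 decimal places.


Predicted value:
Y = -9.66 + (-0.21)(17) = -9.66 + -3.5700 = -13.2300.

-13.2300


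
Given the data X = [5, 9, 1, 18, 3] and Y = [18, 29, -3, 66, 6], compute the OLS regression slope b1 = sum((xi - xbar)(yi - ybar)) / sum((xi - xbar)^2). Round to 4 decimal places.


First compute the means: xbar = 7.2000, ybar = 23.2000.
Then S_xx = sum((xi - xbar)^2) = 180.8000.
S_xy = sum((xi - xbar)(yi - ybar)) = 718.8000.
b1 = S_xy / S_xx = 718.8000 / 180.8000 = 3.9757.

3.9757


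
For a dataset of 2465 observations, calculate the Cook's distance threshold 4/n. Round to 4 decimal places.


Cook's distance cutoff = 4/n = 4/2465.
= 0.0016.

0.0016


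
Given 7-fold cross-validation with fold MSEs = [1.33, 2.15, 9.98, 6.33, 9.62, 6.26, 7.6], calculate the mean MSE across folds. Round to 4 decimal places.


Total MSE across folds = 43.2700.
CV-MSE = 43.2700/7 = 6.1814.

6.1814


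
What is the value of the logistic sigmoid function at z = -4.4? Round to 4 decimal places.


exp(4.4000) = 81.4509.
1 + exp(-z) = 82.4509.
sigmoid = 1/82.4509 = 0.0121.

0.0121


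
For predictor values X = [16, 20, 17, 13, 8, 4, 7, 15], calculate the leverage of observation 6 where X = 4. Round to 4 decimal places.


n = 8, xbar = 12.5000.
SXX = sum((xi - xbar)^2) = 218.0000.
h = 1/8 + (4 - 12.5000)^2 / 218.0000 = 0.4564.

0.4564


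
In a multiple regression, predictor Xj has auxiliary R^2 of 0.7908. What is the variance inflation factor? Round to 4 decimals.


Using VIF = 1/(1 - R^2_j):
1 - 0.7908 = 0.2092.
VIF = 4.7801.

4.7801


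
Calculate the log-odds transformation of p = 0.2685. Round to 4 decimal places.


The odds are p/(1-p) = 0.2685 / 0.7315 = 0.3671.
logit(p) = ln(0.3671) = -1.0022.

-1.0022


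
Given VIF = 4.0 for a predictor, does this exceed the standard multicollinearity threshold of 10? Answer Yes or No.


The threshold is 10.
VIF = 4.0 is < 10.
Multicollinearity indication: No.

No


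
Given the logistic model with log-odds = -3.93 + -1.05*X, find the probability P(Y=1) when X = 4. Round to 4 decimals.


Compute z = -3.93 + (-1.05)(4) = -8.1300.
exp(-z) = 3394.7996.
P = 1/(1 + 3394.7996) = 0.0003.

0.0003


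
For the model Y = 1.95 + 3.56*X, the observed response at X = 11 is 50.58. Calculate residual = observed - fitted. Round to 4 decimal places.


Fitted value at X = 11 is yhat = 1.95 + 3.56*11 = 41.1100.
Residual = 50.58 - 41.1100 = 9.4700.

9.4700


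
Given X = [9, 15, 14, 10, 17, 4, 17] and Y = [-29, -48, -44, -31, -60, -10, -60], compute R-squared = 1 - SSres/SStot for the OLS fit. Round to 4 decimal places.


Fit the OLS line: b0 = 5.7480, b1 = -3.7469.
SSres = 23.9273.
SStot = 1981.4286.
R^2 = 1 - 23.9273/1981.4286 = 0.9879.

0.9879


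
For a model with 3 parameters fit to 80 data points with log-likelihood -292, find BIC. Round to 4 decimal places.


Compute k*ln(n) = 3*ln(80) = 3*4.382027 = 13.146081.
Then -2*loglik = 584.
BIC = 13.146081 + 584 = 597.146081, which rounds to 597.1461.

597.1461


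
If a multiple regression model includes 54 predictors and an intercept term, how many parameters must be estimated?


Including the intercept, the model has 54 predictor coefficients + 1 intercept.
Total = 55.

55


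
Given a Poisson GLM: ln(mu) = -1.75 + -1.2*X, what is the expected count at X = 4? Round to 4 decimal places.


eta = -1.75 + -1.2 * 4 = -6.5500.
mu = exp(-6.5500) = 0.0014.

0.0014


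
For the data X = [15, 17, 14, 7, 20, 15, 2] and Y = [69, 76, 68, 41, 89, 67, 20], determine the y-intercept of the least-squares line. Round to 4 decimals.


First find the slope: b1 = 3.7358.
Means: xbar = 12.8571, ybar = 61.4286.
b0 = ybar - b1 * xbar = 61.4286 - 3.7358 * 12.8571 = 13.3973.

13.3973


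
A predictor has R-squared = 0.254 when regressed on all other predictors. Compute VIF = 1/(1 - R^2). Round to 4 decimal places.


Denominator: 1 - 0.254 = 0.746.
VIF = 1 / 0.746 = 1.3405.

1.3405


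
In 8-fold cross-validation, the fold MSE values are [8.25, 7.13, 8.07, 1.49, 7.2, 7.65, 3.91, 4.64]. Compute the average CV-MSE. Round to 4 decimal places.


Sum of fold MSEs = 48.3400.
Average = 48.3400 / 8 = 6.0425.

6.0425


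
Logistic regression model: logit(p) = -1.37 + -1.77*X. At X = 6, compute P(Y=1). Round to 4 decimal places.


Linear predictor: z = -1.37 + -1.77 * 6 = -11.9900.
P = 1/(1 + exp(11.9900)) = 1/(1 + 161135.3542) = 0.0000.

0.0000


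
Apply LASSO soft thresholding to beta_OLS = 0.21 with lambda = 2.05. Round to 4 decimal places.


|beta_OLS| = 0.21.
lambda = 2.05.
Since |beta| <= lambda, the coefficient is set to 0.
Result = 0.0000.

0.0000


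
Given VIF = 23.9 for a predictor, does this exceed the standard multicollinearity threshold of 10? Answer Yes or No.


Compare VIF = 23.9 to the threshold of 10.
23.9 >= 10, so the answer is Yes.

Yes


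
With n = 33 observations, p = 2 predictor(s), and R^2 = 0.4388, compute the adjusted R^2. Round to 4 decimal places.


Adjusted R^2 = 1 - (1 - R^2) * (n-1)/(n-p-1).
(1 - R^2) = 0.5612.
(n-1)/(n-p-1) = 32/30.
(1 - R^2) * (n-1) = 0.5612 * 32 = 17.9584.
Divide by (n-p-1): 17.9584 / 30 = 0.5986.
Adj R^2 = 1 - 0.5986 = 0.4014.

0.4014


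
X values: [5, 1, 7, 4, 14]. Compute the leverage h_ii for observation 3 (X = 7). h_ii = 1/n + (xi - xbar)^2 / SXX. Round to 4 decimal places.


Mean of X: xbar = 6.2000.
SXX = 94.8000.
For X = 7: h = 1/5 + (7 - 6.2000)^2/94.8000 = 0.2068.

0.2068


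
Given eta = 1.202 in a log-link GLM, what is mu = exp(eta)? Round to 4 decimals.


Apply the inverse link:
mu = e^1.202 = 3.3268.

3.3268


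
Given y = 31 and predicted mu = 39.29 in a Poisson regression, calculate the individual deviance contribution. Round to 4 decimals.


y/mu = 31/39.29 = 0.789005 (approx.), and ln(31/39.29) = -0.236983.
y * ln(y/mu) = 31 * -0.236983 = -7.346473.
y - mu = -8.29.
D = 2 * (-7.346473 - -8.29) = 1.887054, which rounds to 1.8871.

1.8871


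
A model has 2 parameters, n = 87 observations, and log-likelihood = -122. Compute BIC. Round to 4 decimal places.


Compute k*ln(n) = 2*ln(87) = 2*4.465908 = 8.931816.
Then -2*loglik = 244.
BIC = 8.931816 + 244 = 252.931816, which rounds to 252.9318.

252.9318


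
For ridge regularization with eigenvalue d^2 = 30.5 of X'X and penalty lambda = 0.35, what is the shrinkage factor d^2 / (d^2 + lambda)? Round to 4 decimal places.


Compute the denominator: 30.5 + 0.35 = 30.8500.
Shrinkage factor = 30.5 / 30.8500 = 0.9887.

0.9887


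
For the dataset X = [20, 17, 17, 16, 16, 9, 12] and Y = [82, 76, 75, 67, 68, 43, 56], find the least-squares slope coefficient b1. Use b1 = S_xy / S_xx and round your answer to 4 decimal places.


First compute the means: xbar = 15.2857, ybar = 66.7143.
Then S_xx = sum((xi - xbar)^2) = 79.4286.
S_xy = sum((xi - xbar)(yi - ybar)) = 287.5714.
b1 = S_xy / S_xx = 287.5714 / 79.4286 = 3.6205.

3.6205


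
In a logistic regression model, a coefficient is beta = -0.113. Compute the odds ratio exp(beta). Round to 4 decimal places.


exp(-0.113) = 0.8932.
So the odds ratio is 0.8932.

0.8932


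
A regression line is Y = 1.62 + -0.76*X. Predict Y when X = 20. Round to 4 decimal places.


Plug X = 20 into Y = 1.62 + -0.76*X:
Y = 1.62 + -15.2000 = -13.5800.

-13.5800


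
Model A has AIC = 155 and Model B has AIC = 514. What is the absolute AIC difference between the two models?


Compute |155 - 514| = 359.
Model A has the smaller AIC.

359


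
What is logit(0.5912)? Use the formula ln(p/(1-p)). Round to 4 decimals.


Compute the odds: 0.5912/0.4088 = 1.4462.
Take the natural log: ln(1.4462) = 0.3689.

0.3689


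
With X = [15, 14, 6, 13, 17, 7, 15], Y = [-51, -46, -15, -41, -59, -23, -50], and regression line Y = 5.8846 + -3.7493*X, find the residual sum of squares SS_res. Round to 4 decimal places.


Predicted values from Y = 5.8846 + -3.7493*X.
Residuals: [-0.6451, 0.6056, 1.6112, 1.8563, -1.1465, -2.6395, 0.3549].
SSres = 15.2321.

15.2321


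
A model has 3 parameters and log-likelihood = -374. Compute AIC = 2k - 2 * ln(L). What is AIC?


AIC = 2*3 - 2*(-374).
= 6 + 748 = 754.

754


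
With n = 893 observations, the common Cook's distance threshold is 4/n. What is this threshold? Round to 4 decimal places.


Using the rule of thumb:
Threshold = 4 / 893 = 0.0045.

0.0045


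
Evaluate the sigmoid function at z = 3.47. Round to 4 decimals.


First, exp(-3.4700) = 0.0311.
Then sigma(z) = 1/(1 + 0.0311) = 0.9698.

0.9698


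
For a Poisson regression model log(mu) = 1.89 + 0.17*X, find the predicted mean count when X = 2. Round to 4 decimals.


eta = 1.89 + 0.17 * 2 = 2.2300.
mu = exp(2.2300) = 9.2999.

9.2999


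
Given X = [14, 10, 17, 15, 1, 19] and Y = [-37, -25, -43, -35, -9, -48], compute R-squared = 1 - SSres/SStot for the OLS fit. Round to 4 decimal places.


After computing the OLS fit (b0=-5.6242, b1=-2.1481):
SSres = 18.9092, SStot = 984.8333.
R^2 = 1 - 18.9092/984.8333 = 0.9808.

0.9808


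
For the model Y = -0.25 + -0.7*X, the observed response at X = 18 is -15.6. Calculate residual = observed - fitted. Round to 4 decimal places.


Fitted value at X = 18 is yhat = -0.25 + -0.7*18 = -12.8500.
Residual = -15.6 - -12.8500 = -2.7500.

-2.7500


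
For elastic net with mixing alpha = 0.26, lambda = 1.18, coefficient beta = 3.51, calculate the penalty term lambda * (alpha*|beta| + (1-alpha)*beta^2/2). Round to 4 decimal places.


alpha * |beta| = 0.26 * 3.51 = 0.9126.
(1-alpha) * beta^2/2 = 0.74 * 12.3201/2 = 4.5584.
Total = 1.18 * (0.9126 + 4.5584) = 6.4558.

6.4558


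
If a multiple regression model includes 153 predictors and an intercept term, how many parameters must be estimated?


Each predictor gets one coefficient, plus one intercept.
Total parameters = 153 + 1 = 154.

154


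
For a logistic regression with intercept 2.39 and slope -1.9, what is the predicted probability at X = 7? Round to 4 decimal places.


Compute z = 2.39 + (-1.9)(7) = -10.9100.
exp(-z) = 54720.8453.
P = 1/(1 + 54720.8453) = 0.0000.

0.0000


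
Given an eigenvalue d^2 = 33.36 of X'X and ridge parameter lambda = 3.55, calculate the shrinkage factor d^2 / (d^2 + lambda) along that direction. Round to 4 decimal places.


Denominator = d^2 + lambda = 33.36 + 3.55 = 36.9100.
Shrinkage = 33.36 / 36.9100 = 0.9038.

0.9038


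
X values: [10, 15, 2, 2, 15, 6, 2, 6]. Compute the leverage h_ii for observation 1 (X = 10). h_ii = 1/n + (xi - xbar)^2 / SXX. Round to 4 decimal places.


Mean of X: xbar = 7.2500.
SXX = 213.5000.
For X = 10: h = 1/8 + (10 - 7.2500)^2/213.5000 = 0.1604.

0.1604


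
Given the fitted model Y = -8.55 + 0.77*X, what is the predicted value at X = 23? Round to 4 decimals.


Predicted value:
Y = -8.55 + (0.77)(23) = -8.55 + 17.7100 = 9.1600.

9.1600


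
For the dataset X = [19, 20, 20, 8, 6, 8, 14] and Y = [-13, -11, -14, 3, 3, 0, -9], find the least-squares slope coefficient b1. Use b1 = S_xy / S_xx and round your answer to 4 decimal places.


Calculate xbar = 13.5714, ybar = -5.8571.
S_xx = 231.7143, S_xy = -274.5714.
Using b1 = S_xy / S_xx = -274.5714 / 231.7143, we get b1 = -1.1850.

-1.1850


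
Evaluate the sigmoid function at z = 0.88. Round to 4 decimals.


Compute exp(-0.8800) = 0.4148.
Sigmoid = 1 / (1 + 0.4148) = 1 / 1.4148 = 0.7068.

0.7068


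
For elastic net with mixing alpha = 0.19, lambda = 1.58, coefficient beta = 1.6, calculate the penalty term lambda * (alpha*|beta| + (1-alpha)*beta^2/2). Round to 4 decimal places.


L1 component = 0.19 * |1.6| = 0.3040.
L2 component = 0.81 * 1.6^2 / 2 = 1.0368.
Penalty = 1.58 * (0.3040 + 1.0368) = 1.58 * 1.3408 = 2.1185.

2.1185


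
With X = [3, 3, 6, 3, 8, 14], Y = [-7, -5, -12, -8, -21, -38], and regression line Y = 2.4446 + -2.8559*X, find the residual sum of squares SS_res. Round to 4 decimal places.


Compute predicted values, then residuals = yi - yhat_i.
Residuals: [-0.8769, 1.1231, 2.6908, -1.8769, -0.5974, -0.4620].
SSres = sum(residual^2) = 13.3638.

13.3638


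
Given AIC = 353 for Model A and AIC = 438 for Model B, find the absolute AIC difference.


Compute |353 - 438| = 85.
Model A has the smaller AIC.

85


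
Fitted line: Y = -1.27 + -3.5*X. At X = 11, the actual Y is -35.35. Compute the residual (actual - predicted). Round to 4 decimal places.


Compute yhat = -1.27 + (-3.5)(11) = -39.7700.
Residual = actual - predicted = -35.35 - -39.7700 = 4.4200.

4.4200


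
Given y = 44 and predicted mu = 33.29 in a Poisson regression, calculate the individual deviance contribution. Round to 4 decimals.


First: ln(44/33.29) = 0.278933.
Then: 44 * 0.278933 = 12.273052.
y - mu = 44 - 33.29 = 10.71.
D = 2(12.273052 - 10.71) = 3.126104, which rounds to 3.1261.

3.1261


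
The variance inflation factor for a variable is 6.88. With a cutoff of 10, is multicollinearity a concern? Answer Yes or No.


The threshold is 10.
VIF = 6.88 is < 10.
Multicollinearity indication: No.

No


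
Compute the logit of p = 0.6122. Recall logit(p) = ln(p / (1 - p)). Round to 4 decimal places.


The odds are p/(1-p) = 0.6122 / 0.3878 = 1.5786.
logit(p) = ln(1.5786) = 0.4566.

0.4566


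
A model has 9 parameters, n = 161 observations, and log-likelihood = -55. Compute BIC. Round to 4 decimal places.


ln(161) = 5.081404.
k * ln(n) = 9 * 5.081404 = 45.732636.
-2L = 110.
BIC = 45.732636 + 110 = 155.732636, which rounds to 155.7326.

155.7326


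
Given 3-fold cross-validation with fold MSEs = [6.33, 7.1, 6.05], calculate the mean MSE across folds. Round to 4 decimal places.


Add all fold MSEs: 19.4800.
Divide by k = 3: 19.4800/3 = 6.4933.

6.4933


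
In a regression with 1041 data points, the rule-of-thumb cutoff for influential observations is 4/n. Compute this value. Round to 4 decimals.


Using the rule of thumb:
Threshold = 4 / 1041 = 0.0038.

0.0038


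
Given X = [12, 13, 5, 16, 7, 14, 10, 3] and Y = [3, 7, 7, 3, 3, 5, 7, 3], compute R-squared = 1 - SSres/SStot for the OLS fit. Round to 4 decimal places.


Fit the OLS line: b0 = 4.7500, b1 = 0.0000.
SSres = 27.5000.
SStot = 27.5000.
R^2 = 1 - 27.5000/27.5000 = 0.0000.

0.0000


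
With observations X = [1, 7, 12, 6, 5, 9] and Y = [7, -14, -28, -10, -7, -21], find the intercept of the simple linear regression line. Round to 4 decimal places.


First find the slope: b1 = -3.2356.
Means: xbar = 6.6667, ybar = -12.1667.
b0 = ybar - b1 * xbar = -12.1667 - -3.2356 * 6.6667 = 9.4038.

9.4038


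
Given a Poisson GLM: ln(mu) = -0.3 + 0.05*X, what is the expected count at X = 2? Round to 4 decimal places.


Linear predictor: eta = -0.3 + (0.05)(2) = -0.2000.
Expected count: mu = exp(-0.2000) = 0.8187.

0.8187


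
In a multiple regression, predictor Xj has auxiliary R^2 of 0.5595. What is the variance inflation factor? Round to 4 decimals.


Using VIF = 1/(1 - R^2_j):
1 - 0.5595 = 0.4405.
VIF = 2.2701.

2.2701


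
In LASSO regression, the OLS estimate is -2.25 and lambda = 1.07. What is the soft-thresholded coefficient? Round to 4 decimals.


Check: |-2.25| = 2.25 vs lambda = 1.07.
Since |beta| > lambda, coefficient = sign(beta)*(|beta| - lambda) = -1.1800.
Soft-thresholded coefficient = -1.1800.

-1.1800


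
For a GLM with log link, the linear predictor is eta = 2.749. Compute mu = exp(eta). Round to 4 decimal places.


mu = exp(eta) = exp(2.749).
= 15.6270.

15.6270


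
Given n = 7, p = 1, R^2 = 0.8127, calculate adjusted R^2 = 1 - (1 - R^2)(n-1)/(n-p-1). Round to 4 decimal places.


Using the formula:
(1 - 0.8127) = 0.1873.
Multiply by 6/5: 0.1873 * 6 = 1.1238, then 1.1238 / 5 = 0.2248.
Adj R^2 = 1 - 0.2248 = 0.7752.

0.7752


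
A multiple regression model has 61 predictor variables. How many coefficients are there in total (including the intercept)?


Including the intercept, the model has 61 predictor coefficients + 1 intercept.
Total = 62.

62


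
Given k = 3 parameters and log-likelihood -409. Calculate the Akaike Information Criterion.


AIC = 2*3 - 2*(-409).
= 6 + 818 = 824.

824


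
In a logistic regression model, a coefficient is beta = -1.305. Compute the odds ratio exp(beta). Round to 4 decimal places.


The odds ratio is computed as:
OR = e^(-1.305) = 0.2712.

0.2712


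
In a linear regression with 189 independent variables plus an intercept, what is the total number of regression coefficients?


Total coefficients = number of predictors + 1 (for the intercept).
= 189 + 1 = 190.

190


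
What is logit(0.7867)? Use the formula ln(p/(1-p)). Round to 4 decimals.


Compute the odds: 0.7867/0.2133 = 3.6882.
Take the natural log: ln(3.6882) = 1.3051.

1.3051


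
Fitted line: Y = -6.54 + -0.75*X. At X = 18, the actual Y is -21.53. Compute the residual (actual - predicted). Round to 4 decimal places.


Fitted value at X = 18 is yhat = -6.54 + -0.75*18 = -20.0400.
Residual = -21.53 - -20.0400 = -1.4900.

-1.4900


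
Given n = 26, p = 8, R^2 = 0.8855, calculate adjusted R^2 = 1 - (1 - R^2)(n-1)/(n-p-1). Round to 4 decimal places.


Adjusted R^2 = 1 - (1 - R^2) * (n-1)/(n-p-1).
(1 - R^2) = 0.1145.
(n-1)/(n-p-1) = 25/17.
(1 - R^2) * (n-1) = 0.1145 * 25 = 2.8625.
Divide by (n-p-1): 2.8625 / 17 = 0.1684.
Adj R^2 = 1 - 0.1684 = 0.8316.

0.8316


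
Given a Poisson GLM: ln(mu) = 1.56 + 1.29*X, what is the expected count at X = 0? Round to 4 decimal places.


eta = 1.56 + 1.29 * 0 = 1.5600.
mu = exp(1.5600) = 4.7588.

4.7588


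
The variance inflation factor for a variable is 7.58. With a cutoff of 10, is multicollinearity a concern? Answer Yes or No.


The threshold is 10.
VIF = 7.58 is < 10.
Multicollinearity indication: No.

No


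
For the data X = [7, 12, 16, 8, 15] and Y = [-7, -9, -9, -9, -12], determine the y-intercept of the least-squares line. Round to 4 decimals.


First find the slope: b1 = -0.2975.
Means: xbar = 11.6000, ybar = -9.2000.
b0 = ybar - b1 * xbar = -9.2000 - -0.2975 * 11.6000 = -5.7485.

-5.7485


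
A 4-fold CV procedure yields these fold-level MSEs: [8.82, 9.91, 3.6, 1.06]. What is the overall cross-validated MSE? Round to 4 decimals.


Add all fold MSEs: 23.3900.
Divide by k = 4: 23.3900/4 = 5.8475.

5.8475


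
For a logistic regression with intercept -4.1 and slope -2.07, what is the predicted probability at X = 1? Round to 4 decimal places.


z = -4.1 + -2.07 * 1 = -6.1700.
Sigmoid: P = 1 / (1 + exp(6.1700)) = 0.0021.

0.0021


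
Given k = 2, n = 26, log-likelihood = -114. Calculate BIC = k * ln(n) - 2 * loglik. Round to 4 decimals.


Compute k*ln(n) = 2*ln(26) = 2*3.258097 = 6.516194.
Then -2*loglik = 228.
BIC = 6.516194 + 228 = 234.516194, which rounds to 234.5162.

234.5162


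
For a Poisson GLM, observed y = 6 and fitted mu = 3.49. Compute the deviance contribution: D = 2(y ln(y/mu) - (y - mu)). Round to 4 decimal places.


y/mu = 6/3.49 = 1.719198 (approx.), and ln(6/3.49) = 0.541858.
y * ln(y/mu) = 6 * 0.541858 = 3.251148.
y - mu = 2.51.
D = 2 * (3.251148 - 2.51) = 1.482296, which rounds to 1.4823.

1.4823


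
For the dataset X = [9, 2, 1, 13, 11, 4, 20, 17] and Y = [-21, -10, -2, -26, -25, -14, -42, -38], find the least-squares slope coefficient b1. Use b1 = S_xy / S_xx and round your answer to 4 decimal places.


First compute the means: xbar = 9.6250, ybar = -22.2500.
Then S_xx = sum((xi - xbar)^2) = 339.8750.
S_xy = sum((xi - xbar)(yi - ybar)) = -652.7500.
b1 = S_xy / S_xx = -652.7500 / 339.8750 = -1.9206.

-1.9206


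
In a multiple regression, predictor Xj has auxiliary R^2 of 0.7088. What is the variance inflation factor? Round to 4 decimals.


Denominator: 1 - 0.7088 = 0.2912.
VIF = 1 / 0.2912 = 3.4341.

3.4341


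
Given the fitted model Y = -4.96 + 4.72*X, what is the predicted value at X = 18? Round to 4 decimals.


Substitute X = 18 into the equation:
Y = -4.96 + 4.72 * 18 = -4.96 + 84.9600 = 80.0000.

80.0000


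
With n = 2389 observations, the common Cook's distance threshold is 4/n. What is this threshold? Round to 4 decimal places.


Using the rule of thumb:
Threshold = 4 / 2389 = 0.0017.

0.0017


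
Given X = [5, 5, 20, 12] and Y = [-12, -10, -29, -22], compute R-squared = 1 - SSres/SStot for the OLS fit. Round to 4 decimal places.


Fit the OLS line: b0 = -5.3824, b1 = -1.2255.
SSres = 6.9706.
SStot = 236.7500.
R^2 = 1 - 6.9706/236.7500 = 0.9706.

0.9706


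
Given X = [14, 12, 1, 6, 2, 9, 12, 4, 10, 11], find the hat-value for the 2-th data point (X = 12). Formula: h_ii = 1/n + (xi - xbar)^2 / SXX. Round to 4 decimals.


Compute xbar = 8.1000 with n = 10 observations.
SXX = 186.9000.
Leverage = 1/10 + (12 - 8.1000)^2/186.9000 = 0.1814.

0.1814


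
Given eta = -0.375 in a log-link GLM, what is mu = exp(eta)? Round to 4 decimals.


mu = exp(eta) = exp(-0.375).
= 0.6873.

0.6873


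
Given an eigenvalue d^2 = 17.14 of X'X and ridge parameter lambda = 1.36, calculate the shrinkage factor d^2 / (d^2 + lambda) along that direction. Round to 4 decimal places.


Denominator = d^2 + lambda = 17.14 + 1.36 = 18.5000.
Shrinkage = 17.14 / 18.5000 = 0.9265.

0.9265


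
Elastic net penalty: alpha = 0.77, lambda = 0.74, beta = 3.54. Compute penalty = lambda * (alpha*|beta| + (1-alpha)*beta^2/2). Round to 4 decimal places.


Compute:
L1 = 0.77 * 3.54 = 2.7258.
L2 = 0.23 * 3.54^2 / 2 = 1.4411.
Penalty = 0.74 * (2.7258 + 1.4411) = 3.0835.

3.0835


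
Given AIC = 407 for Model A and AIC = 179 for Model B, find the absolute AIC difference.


Compute |407 - 179| = 228.
Model B has the smaller AIC.

228


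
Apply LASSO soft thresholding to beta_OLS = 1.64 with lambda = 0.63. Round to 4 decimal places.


Absolute value: |1.64| = 1.64.
Compare to lambda = 0.63.
Since |beta| > lambda, coefficient = sign(beta)*(|beta| - lambda) = 1.0100.

1.0100


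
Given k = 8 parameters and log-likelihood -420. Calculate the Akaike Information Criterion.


AIC = 2k - 2*loglik = 2(8) - 2(-420).
= 16 + 840 = 856.

856


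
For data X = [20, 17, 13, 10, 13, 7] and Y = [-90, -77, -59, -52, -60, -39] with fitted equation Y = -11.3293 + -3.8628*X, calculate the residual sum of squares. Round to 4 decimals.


For each point, residual = actual - predicted.
Residuals: [-1.4147, -0.0031, 2.5457, -2.0427, 1.5457, -0.6311].
Sum of squared residuals = 15.4421.

15.4421


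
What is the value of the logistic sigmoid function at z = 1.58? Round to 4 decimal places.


exp(-1.5800) = 0.2060.
1 + exp(-z) = 1.2060.
sigmoid = 1/1.2060 = 0.8292.

0.8292
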